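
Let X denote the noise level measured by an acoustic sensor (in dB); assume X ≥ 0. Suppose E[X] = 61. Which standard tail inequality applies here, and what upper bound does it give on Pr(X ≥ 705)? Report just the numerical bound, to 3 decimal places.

0.087

Only the mean of a non-negative variable is known, so Markov's inequality is the applicable tail bound.
Markov's inequality: for a non-negative random variable, Pr(X ≥ a) ≤ E[X]/a.
Here E[X] = 61 and a = 705, so the bound is 61/705 = 0.0865.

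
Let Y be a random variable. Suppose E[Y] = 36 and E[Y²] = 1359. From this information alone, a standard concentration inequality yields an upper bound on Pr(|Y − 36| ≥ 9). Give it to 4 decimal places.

0.7778

The first two moments determine the variance, so Chebyshev's inequality is the sharpest standard bound available.
Var(Y) = E[Y²] − (E[Y])² = 1359 − 1296 = 63.
Chebyshev's inequality: Pr(|Y − μ| ≥ t) ≤ Var(Y)/t² = 63/81 = 0.7778.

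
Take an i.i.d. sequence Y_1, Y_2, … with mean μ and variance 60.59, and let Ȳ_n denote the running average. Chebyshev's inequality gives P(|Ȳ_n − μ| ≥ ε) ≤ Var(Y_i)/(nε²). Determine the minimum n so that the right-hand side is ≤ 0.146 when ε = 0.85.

575

Require 60.59/(n·0.85²) ≤ 0.146, i.e. n ≥ 60.59/(0.146·0.85²) = 574.394.
The smallest integer n is 575.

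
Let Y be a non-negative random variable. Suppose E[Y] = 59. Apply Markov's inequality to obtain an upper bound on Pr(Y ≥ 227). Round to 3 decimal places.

Markov's inequality: for a non-negative random variable, Pr(Y ≥ a) ≤ E[Y]/a.
Here E[Y] = 59 and a = 227, so the bound is 59/227 = 0.2599.

0.260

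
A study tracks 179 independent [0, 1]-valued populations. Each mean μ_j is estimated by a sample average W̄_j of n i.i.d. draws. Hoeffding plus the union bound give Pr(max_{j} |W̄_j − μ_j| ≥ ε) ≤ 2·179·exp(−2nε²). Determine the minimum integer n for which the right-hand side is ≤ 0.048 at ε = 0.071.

885

Need 2·179·exp(−2nε²) ≤ 0.048, i.e. exp(−2nε²) ≤ 0.048/358.
So 2nε² ≥ ln(358/0.048) = 8.917087.
Hence n ≥ 8.917087/(2·0.071²) = 884.456.
The smallest integer n is 885.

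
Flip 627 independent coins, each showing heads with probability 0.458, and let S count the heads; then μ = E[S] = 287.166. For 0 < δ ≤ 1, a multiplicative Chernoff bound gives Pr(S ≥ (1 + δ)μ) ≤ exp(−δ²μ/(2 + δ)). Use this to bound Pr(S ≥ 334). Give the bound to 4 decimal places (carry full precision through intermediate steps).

0.0293

Write 334 = (1 + δ)μ, so δ = 334/287.166 − 1 = 0.1630903…
Then the exponent is δ²μ/(2 + δ) = (334 − μ)² / (μ·(2 + δ)) = 3.531139.
Bound = exp(−3.531139) = 0.02927.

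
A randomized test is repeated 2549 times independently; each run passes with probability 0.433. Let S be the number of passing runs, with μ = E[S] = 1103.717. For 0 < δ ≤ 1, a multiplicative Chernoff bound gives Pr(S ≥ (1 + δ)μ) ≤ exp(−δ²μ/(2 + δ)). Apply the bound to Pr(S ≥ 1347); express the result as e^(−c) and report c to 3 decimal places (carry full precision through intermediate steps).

24.151

Write 1347 = (1 + δ)μ, so δ = 1347/1103.717 − 1 = 0.2204215…
Then the exponent is δ²μ/(2 + δ) = (1347 − μ)² / (μ·(2 + δ)) = 24.150736.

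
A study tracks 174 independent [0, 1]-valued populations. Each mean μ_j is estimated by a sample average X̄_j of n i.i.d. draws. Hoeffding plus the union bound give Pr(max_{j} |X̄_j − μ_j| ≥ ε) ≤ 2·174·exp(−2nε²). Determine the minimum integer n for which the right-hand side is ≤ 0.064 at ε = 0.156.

Need 2·174·exp(−2nε²) ≤ 0.064, i.e. exp(−2nε²) ≤ 0.064/348.
So 2nε² ≥ ln(348/0.064) = 8.601075.
Hence n ≥ 8.601075/(2·0.156²) = 176.715.
The smallest integer n is 177.

177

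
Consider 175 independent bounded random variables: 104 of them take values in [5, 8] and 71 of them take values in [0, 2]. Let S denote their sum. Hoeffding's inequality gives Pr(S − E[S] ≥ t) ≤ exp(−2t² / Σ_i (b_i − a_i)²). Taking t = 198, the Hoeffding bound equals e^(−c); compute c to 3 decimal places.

Σ(b_i − a_i)² = 104·3² + 71·2² = 1220.
c = 2t² / 1220 = 2·198² / 1220 = 64.2689.

64.269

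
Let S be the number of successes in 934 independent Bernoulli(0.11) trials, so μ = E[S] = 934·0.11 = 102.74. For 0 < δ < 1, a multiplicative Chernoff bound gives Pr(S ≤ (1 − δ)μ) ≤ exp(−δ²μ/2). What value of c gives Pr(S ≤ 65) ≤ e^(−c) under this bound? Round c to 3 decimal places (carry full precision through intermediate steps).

Write 65 = (1 − δ)μ, so δ = 1 − 65/102.74 = 0.367335…
Then the exponent is δ²μ/2 = (μ − 65)²/(2μ) = 6.931612.

6.932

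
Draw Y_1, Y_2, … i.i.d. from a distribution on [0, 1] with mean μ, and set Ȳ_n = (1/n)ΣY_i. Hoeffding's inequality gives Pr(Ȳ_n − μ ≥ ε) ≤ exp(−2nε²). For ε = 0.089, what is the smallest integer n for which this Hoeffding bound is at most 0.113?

Require exp(−2nε²) ≤ 0.113, i.e. 2nε² ≥ ln(1/0.113) = 2.180367.
So n ≥ 2.180367 / (2·0.089²) = 137.632.
The smallest integer n is 138.

138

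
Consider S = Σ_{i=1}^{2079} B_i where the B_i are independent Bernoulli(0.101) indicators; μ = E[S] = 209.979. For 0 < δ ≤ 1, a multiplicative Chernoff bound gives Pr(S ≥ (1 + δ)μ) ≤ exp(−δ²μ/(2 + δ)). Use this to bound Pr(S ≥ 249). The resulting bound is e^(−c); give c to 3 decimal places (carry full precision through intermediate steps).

Write 249 = (1 + δ)μ, so δ = 249/209.979 − 1 = 0.1858329…
Then the exponent is δ²μ/(2 + δ) = (249 − μ)² / (μ·(2 + δ)) = 3.317447.

3.317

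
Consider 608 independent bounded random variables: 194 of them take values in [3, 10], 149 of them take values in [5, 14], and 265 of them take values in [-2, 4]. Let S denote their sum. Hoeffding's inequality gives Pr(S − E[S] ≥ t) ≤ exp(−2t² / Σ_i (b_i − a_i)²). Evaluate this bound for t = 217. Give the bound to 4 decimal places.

Σ(b_i − a_i)² = 194·7² + 149·9² + 265·6² = 31115.
Exponent = 2·217² / 31115 = 3.02677.
Bound = exp(−3.02677) = 0.04847.

0.0485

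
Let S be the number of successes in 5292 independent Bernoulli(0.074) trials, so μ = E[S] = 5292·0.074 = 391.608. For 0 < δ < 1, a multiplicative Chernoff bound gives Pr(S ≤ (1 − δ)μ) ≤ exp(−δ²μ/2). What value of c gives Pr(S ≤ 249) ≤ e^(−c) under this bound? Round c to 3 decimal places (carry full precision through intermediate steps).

Write 249 = (1 − δ)μ, so δ = 1 − 249/391.608 = 0.3641601…
Then the exponent is δ²μ/2 = (μ − 249)²/(2μ) = 25.966070.

25.966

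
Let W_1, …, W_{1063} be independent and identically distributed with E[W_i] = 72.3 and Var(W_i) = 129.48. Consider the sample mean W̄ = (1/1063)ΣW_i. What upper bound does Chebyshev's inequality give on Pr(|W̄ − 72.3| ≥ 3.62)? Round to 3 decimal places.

Var(W̄) = Var(W_i)/n = 129.48/1063 = 0.12181.
Chebyshev: Pr(|W̄ − 72.3| ≥ 3.62) ≤ Var(W̄)/(3.62)² = 129.48/(1063·3.62²) = 0.0093.

0.009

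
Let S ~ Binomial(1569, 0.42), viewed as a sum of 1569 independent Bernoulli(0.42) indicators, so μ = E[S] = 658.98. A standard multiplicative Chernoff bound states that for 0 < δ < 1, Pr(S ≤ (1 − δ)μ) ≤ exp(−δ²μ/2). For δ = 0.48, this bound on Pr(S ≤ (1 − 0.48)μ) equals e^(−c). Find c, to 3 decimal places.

c = δ²μ/2 = 0.48²·658.98/2 = 75.9145.

75.914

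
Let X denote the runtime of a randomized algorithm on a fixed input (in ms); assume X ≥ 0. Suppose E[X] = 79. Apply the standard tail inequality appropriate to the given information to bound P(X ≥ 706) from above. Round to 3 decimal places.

0.112

Only the mean of a non-negative variable is known, so Markov's inequality is the applicable tail bound.
Markov's inequality: for a non-negative random variable, P(X ≥ a) ≤ E[X]/a.
Here E[X] = 79 and a = 706, so the bound is 79/706 = 0.1119.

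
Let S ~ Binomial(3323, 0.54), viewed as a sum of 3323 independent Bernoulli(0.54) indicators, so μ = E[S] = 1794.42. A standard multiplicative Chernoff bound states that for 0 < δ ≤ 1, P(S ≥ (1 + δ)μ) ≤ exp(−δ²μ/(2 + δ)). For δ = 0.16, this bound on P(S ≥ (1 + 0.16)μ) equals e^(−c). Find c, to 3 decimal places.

c = δ²μ/(2 + δ) = 0.16²·1794.42/(2 + 0.16) = 21.2672.

21.267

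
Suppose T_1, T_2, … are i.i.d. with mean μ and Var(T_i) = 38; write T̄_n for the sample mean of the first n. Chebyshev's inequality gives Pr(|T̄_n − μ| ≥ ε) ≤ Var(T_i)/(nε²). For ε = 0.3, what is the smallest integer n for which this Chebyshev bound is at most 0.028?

Require 38/(n·0.3²) ≤ 0.028, i.e. n ≥ 38/(0.028·0.3²) = 15079.365.
The smallest integer n is 15080.

15080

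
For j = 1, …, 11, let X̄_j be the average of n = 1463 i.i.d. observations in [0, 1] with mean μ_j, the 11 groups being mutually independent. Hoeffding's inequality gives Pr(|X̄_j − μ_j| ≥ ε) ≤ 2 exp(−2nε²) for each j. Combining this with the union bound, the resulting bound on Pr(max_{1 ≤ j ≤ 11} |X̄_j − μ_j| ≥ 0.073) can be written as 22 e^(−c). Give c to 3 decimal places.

15.593

Union bound over the 11 events: Pr(max_{1 ≤ j ≤ 11} |X̄_j − μ_j| ≥ 0.073) ≤ 11·2·exp(−2nε²) = 22 exp(−2·1463·0.073²).
So c = 2·1463·0.073² = 15.5927.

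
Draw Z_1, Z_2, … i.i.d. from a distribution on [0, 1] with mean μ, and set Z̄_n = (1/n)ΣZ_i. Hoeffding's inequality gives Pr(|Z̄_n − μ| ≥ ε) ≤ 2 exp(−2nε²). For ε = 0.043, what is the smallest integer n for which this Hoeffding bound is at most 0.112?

780

Require 2·exp(−2nε²) ≤ 0.112, i.e. 2nε² ≥ ln(2/0.112) = 2.882404.
So n ≥ 2.882404 / (2·0.043²) = 779.449.
The smallest integer n is 780.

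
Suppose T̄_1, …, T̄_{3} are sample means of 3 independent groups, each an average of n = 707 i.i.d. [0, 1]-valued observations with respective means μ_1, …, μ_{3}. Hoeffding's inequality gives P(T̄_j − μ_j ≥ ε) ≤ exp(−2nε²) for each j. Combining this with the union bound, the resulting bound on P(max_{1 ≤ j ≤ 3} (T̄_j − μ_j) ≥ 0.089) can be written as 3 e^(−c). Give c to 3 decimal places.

11.200

Union bound over the 3 events: P(max_{1 ≤ j ≤ 3} (T̄_j − μ_j) ≥ 0.089) ≤ 3·exp(−2nε²) = 3 exp(−2·707·0.089²).
So c = 2·707·0.089² = 11.2003.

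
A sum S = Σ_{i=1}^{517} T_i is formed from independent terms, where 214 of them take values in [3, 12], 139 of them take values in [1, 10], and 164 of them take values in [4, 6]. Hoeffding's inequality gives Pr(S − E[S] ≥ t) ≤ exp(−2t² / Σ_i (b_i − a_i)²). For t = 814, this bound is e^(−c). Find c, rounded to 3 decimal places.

45.307

Σ(b_i − a_i)² = 214·9² + 139·9² + 164·2² = 29249.
c = 2t² / 29249 = 2·814² / 29249 = 45.3073.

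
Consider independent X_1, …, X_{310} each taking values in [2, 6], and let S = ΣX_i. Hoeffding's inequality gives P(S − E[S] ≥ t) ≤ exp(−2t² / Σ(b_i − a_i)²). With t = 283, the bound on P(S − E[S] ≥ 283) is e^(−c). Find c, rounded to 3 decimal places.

Σ(b_i − a_i)² = 310·(4)² = 4960.
c = 2t²/4960 = 2·283²/4960 = 32.2940.

32.294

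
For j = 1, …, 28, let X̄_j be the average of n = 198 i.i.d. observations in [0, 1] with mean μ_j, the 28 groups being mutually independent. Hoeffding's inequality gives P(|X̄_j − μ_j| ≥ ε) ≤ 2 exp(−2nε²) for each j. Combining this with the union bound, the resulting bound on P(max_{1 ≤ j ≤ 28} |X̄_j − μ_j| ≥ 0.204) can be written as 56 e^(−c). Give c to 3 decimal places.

Union bound over the 28 events: P(max_{1 ≤ j ≤ 28} |X̄_j − μ_j| ≥ 0.204) ≤ 28·2·exp(−2nε²) = 56 exp(−2·198·0.204²).
So c = 2·198·0.204² = 16.4799.

16.480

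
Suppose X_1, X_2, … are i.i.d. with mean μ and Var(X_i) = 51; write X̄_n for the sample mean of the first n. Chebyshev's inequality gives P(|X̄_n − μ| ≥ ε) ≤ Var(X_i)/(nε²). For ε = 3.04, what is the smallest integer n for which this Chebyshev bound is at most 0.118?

Require 51/(n·3.04²) ≤ 0.118, i.e. n ≥ 51/(0.118·3.04²) = 46.767.
The smallest integer n is 47.

47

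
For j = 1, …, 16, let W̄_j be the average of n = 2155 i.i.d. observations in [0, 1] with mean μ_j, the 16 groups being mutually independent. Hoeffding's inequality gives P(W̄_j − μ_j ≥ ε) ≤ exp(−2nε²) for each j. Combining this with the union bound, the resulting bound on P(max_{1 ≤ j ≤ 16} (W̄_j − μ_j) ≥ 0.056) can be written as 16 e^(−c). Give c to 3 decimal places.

Union bound over the 16 events: P(max_{1 ≤ j ≤ 16} (W̄_j − μ_j) ≥ 0.056) ≤ 16·exp(−2nε²) = 16 exp(−2·2155·0.056²).
So c = 2·2155·0.056² = 13.5162.

13.516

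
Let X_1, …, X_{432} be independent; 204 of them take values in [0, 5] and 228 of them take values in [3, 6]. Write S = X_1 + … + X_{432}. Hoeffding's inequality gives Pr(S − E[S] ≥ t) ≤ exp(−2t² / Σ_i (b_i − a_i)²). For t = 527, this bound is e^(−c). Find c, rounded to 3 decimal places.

Σ(b_i − a_i)² = 204·5² + 228·3² = 7152.
c = 2t² / 7152 = 2·527² / 7152 = 77.6647.

77.665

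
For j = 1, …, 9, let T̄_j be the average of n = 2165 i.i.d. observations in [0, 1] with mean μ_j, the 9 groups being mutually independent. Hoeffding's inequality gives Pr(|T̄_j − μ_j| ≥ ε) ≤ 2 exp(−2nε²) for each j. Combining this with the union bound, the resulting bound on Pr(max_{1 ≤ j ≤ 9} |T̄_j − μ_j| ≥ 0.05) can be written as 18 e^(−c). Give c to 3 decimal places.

Union bound over the 9 events: Pr(max_{1 ≤ j ≤ 9} |T̄_j − μ_j| ≥ 0.05) ≤ 9·2·exp(−2nε²) = 18 exp(−2·2165·0.05²).
So c = 2·2165·0.05² = 10.8250.

10.825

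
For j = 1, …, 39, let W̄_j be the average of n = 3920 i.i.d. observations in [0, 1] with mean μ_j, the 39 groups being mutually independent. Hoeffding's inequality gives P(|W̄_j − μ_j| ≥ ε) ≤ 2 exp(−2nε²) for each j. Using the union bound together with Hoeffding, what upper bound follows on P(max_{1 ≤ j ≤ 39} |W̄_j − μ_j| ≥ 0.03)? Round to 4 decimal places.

0.0673

Per-experiment Hoeffding bound: 2·exp(−2·3920·0.03²) = 2·exp(−7.05600) = 0.0017244.
Union bound over 39 events: 39·0.0017244 = 0.06725.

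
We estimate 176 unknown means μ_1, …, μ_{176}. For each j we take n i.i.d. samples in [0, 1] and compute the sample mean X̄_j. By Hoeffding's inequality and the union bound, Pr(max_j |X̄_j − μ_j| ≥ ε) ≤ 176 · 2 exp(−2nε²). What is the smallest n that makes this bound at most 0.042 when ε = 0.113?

354

Need 2·176·exp(−2nε²) ≤ 0.042, i.e. exp(−2nε²) ≤ 0.042/352.
So 2nε² ≥ ln(352/0.042) = 9.033717.
Hence n ≥ 9.033717/(2·0.113²) = 353.736.
The smallest integer n is 354.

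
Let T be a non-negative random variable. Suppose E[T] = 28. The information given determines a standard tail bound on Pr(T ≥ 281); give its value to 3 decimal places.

0.100

Only the mean of a non-negative variable is known, so Markov's inequality is the applicable tail bound.
Markov's inequality: for a non-negative random variable, Pr(T ≥ a) ≤ E[T]/a.
Here E[T] = 28 and a = 281, so the bound is 28/281 = 0.0996.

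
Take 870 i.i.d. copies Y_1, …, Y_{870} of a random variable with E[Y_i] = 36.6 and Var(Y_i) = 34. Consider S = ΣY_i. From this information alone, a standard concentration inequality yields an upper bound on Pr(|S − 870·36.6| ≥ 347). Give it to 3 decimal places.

0.246

With mean and variance of each term known, Chebyshev's inequality bounds the deviation of the sum (or sample mean).
Var(S) = n·Var(Y_i) = 870·34 = 29580.
Chebyshev: Pr(|S − 870·36.6| ≥ 347) ≤ Var(S)/347² = 29580/120409 = 0.2457.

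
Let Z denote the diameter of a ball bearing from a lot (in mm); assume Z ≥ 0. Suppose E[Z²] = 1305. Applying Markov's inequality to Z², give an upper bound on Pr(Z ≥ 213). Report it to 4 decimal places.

Since Z ≥ 0, the event {Z ≥ 213} is the same as {Z² ≥ 45369}.
Markov's inequality applied to Z² gives Pr(Z² ≥ 45369) ≤ E[Z²]/45369 = 1305/45369 = 0.0288.

0.0288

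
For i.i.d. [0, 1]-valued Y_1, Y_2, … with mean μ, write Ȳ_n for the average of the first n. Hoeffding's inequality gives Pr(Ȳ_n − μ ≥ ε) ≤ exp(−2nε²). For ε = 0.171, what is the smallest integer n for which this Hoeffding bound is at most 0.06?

49

Require exp(−2nε²) ≤ 0.06, i.e. 2nε² ≥ ln(1/0.06) = 2.813411.
So n ≥ 2.813411 / (2·0.171²) = 48.107.
The smallest integer n is 49.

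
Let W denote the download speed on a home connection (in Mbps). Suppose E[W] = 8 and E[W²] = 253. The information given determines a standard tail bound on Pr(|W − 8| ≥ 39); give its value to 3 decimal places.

0.124

The first two moments determine the variance, so Chebyshev's inequality is the sharpest standard bound available.
Var(W) = E[W²] − (E[W])² = 253 − 64 = 189.
Chebyshev's inequality: Pr(|W − μ| ≥ t) ≤ Var(W)/t² = 189/1521 = 0.1243.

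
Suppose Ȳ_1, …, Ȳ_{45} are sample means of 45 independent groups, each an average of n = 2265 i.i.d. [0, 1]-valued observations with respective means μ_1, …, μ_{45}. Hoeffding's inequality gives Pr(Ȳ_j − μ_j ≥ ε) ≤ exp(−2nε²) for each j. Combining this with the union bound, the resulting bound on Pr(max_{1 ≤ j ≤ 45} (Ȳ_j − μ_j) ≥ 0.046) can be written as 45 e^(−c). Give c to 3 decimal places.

Union bound over the 45 events: Pr(max_{1 ≤ j ≤ 45} (Ȳ_j − μ_j) ≥ 0.046) ≤ 45·exp(−2nε²) = 45 exp(−2·2265·0.046²).
So c = 2·2265·0.046² = 9.5855.

9.585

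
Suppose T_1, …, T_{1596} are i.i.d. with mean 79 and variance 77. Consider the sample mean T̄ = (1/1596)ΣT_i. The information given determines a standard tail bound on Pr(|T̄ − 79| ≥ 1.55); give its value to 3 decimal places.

With mean and variance of each term known, Chebyshev's inequality bounds the deviation of the sum (or sample mean).
Var(T̄) = Var(T_i)/n = 77/1596 = 0.048246.
Chebyshev: Pr(|T̄ − 79| ≥ 1.55) ≤ Var(T̄)/(1.55)² = 77/(1596·1.55²) = 0.0201.

0.020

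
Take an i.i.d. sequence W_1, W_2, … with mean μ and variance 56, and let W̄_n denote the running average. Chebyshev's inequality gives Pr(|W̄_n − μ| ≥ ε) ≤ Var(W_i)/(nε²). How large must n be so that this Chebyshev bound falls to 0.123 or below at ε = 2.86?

Require 56/(n·2.86²) ≤ 0.123, i.e. n ≥ 56/(0.123·2.86²) = 55.661.
The smallest integer n is 56.

56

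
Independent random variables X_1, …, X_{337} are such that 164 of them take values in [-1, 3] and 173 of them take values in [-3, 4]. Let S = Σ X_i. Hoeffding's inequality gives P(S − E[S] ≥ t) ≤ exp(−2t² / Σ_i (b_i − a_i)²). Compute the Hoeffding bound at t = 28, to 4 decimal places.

Σ(b_i − a_i)² = 164·4² + 173·7² = 11101.
Exponent = 2·28² / 11101 = 0.14125.
Bound = exp(−0.14125) = 0.86827.

0.8683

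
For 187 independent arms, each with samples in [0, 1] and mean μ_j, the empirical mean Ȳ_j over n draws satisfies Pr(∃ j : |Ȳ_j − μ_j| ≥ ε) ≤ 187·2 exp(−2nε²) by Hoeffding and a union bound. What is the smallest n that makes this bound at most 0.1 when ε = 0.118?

296

Need 2·187·exp(−2nε²) ≤ 0.1, i.e. exp(−2nε²) ≤ 0.1/374.
So 2nε² ≥ ln(374/0.1) = 8.226841.
Hence n ≥ 8.226841/(2·0.118²) = 295.419.
The smallest integer n is 296.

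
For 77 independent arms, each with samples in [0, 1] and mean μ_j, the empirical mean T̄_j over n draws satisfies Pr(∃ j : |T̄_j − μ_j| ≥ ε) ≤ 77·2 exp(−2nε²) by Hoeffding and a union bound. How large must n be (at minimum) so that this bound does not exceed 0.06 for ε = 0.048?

Need 2·77·exp(−2nε²) ≤ 0.06, i.e. exp(−2nε²) ≤ 0.06/154.
So 2nε² ≥ ln(154/0.06) = 7.850363.
Hence n ≥ 7.850363/(2·0.048²) = 1703.638.
The smallest integer n is 1704.

1704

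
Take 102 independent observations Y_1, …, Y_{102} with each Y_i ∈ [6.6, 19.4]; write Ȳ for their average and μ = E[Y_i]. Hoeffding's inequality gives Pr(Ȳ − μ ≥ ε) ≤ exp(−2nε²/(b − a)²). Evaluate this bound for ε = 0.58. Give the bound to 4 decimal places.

Exponent: 2nε²/(b − a)² = 2·102·0.58² / 12.8² = 0.41886.
Bound = exp(−0.41886) = 0.65780.

0.6578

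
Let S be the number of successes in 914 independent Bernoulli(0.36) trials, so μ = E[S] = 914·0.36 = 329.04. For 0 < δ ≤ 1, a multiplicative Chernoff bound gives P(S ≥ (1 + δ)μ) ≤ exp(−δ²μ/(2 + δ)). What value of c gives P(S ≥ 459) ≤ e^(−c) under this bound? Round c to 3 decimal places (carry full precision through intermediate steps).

21.432

Write 459 = (1 + δ)μ, so δ = 459/329.04 − 1 = 0.3949672…
Then the exponent is δ²μ/(2 + δ) = (459 − μ)² / (μ·(2 + δ)) = 21.432417.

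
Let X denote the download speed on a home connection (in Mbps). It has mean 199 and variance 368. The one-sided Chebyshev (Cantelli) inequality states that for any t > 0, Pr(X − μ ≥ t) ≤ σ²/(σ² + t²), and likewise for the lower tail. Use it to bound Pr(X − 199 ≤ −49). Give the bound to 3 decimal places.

0.133

Here σ² = 368 and t = 49, so σ² + t² = 2769.
Cantelli's bound: 368/2769 = 0.1329.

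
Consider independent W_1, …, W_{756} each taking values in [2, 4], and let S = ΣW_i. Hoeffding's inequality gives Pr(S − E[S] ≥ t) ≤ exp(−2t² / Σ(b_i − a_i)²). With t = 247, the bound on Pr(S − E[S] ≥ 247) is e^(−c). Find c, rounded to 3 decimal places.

Σ(b_i − a_i)² = 756·(2)² = 3024.
c = 2t²/3024 = 2·247²/3024 = 40.3499.

40.350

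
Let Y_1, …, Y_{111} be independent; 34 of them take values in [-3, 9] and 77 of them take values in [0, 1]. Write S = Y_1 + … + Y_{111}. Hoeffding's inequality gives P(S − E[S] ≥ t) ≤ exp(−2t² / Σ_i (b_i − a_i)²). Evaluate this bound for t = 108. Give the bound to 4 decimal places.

Σ(b_i − a_i)² = 34·12² + 77·1² = 4973.
Exponent = 2·108² / 4973 = 4.69093.
Bound = exp(−4.69093) = 0.00918.

0.0092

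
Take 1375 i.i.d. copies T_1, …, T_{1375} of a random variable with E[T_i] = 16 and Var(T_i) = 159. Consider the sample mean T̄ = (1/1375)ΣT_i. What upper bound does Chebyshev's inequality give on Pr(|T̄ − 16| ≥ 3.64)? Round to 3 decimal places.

0.009

Var(T̄) = Var(T_i)/n = 159/1375 = 0.11564.
Chebyshev: Pr(|T̄ − 16| ≥ 3.64) ≤ Var(T̄)/(3.64)² = 159/(1375·3.64²) = 0.0087.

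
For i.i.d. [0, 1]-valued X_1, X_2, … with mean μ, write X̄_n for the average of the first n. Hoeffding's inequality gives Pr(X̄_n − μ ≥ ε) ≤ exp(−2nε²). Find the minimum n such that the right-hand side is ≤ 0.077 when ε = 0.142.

64

Require exp(−2nε²) ≤ 0.077, i.e. 2nε² ≥ ln(1/0.077) = 2.563950.
So n ≥ 2.563950 / (2·0.142²) = 63.577.
The smallest integer n is 64.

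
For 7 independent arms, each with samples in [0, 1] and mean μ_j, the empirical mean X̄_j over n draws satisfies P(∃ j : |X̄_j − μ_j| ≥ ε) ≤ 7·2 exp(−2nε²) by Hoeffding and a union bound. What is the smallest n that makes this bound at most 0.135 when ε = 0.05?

Need 2·7·exp(−2nε²) ≤ 0.135, i.e. exp(−2nε²) ≤ 0.135/14.
So 2nε² ≥ ln(14/0.135) = 4.641538.
Hence n ≥ 4.641538/(2·0.05²) = 928.308.
The smallest integer n is 929.

929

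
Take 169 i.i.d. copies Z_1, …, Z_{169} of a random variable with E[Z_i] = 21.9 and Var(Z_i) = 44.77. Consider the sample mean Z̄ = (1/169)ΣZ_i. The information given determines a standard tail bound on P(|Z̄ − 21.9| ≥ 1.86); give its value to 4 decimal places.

With mean and variance of each term known, Chebyshev's inequality bounds the deviation of the sum (or sample mean).
Var(Z̄) = Var(Z_i)/n = 44.77/169 = 0.26491.
Chebyshev: P(|Z̄ − 21.9| ≥ 1.86) ≤ Var(Z̄)/(1.86)² = 44.77/(169·1.86²) = 0.0766.

0.0766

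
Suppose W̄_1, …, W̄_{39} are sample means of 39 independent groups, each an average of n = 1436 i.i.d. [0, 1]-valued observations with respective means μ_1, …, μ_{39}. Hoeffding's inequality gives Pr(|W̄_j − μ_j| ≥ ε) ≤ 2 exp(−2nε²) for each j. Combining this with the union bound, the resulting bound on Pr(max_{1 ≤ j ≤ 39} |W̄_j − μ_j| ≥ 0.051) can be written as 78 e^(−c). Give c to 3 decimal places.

7.470

Union bound over the 39 events: Pr(max_{1 ≤ j ≤ 39} |W̄_j − μ_j| ≥ 0.051) ≤ 39·2·exp(−2nε²) = 78 exp(−2·1436·0.051²).
So c = 2·1436·0.051² = 7.4701.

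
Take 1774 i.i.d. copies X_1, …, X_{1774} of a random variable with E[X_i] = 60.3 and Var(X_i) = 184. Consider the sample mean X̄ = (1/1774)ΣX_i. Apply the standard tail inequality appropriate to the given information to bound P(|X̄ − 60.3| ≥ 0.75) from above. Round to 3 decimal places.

0.184

With mean and variance of each term known, Chebyshev's inequality bounds the deviation of the sum (or sample mean).
Var(X̄) = Var(X_i)/n = 184/1774 = 0.10372.
Chebyshev: P(|X̄ − 60.3| ≥ 0.75) ≤ Var(X̄)/(0.75)² = 184/(1774·0.75²) = 0.1844.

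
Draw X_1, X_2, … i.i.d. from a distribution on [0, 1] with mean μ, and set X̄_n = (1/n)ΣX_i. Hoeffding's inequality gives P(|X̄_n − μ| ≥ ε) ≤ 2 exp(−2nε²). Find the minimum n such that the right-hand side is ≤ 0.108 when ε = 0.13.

87

Require 2·exp(−2nε²) ≤ 0.108, i.e. 2nε² ≥ ln(2/0.108) = 2.918771.
So n ≥ 2.918771 / (2·0.13²) = 86.354.
The smallest integer n is 87.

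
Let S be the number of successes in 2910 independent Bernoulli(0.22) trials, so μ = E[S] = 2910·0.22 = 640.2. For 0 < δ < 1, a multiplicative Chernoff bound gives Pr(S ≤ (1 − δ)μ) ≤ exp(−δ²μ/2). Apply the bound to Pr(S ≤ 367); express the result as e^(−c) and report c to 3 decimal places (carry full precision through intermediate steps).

58.293

Write 367 = (1 − δ)μ, so δ = 1 − 367/640.2 = 0.4267416…
Then the exponent is δ²μ/2 = (μ − 367)²/(2μ) = 58.292908.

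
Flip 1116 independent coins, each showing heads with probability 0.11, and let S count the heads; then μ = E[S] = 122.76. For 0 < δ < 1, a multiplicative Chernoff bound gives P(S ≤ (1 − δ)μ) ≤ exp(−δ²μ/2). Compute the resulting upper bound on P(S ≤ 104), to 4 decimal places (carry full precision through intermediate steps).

Write 104 = (1 − δ)μ, so δ = 1 − 104/122.76 = 0.1528185…
Then the exponent is δ²μ/2 = (μ − 104)²/(2μ) = 1.433438.
Bound = exp(−1.433438) = 0.23849.

0.2385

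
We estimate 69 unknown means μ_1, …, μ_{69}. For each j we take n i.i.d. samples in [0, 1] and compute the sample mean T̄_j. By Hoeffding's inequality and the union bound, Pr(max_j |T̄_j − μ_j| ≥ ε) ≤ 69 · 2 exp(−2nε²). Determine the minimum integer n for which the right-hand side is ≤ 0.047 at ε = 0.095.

443

Need 2·69·exp(−2nε²) ≤ 0.047, i.e. exp(−2nε²) ≤ 0.047/138.
So 2nε² ≥ ln(138/0.047) = 7.984861.
Hence n ≥ 7.984861/(2·0.095²) = 442.375.
The smallest integer n is 443.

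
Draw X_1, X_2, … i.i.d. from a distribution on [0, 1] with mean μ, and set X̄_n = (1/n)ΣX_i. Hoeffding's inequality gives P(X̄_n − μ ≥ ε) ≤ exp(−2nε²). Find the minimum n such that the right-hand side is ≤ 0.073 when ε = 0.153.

Require exp(−2nε²) ≤ 0.073, i.e. 2nε² ≥ ln(1/0.073) = 2.617296.
So n ≥ 2.617296 / (2·0.153²) = 55.904.
The smallest integer n is 56.

56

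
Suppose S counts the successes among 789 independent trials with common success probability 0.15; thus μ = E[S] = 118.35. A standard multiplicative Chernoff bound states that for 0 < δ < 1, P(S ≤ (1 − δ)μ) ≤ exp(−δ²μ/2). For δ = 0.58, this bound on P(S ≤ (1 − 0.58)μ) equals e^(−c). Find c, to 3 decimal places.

c = δ²μ/2 = 0.58²·118.35/2 = 19.9065.

19.906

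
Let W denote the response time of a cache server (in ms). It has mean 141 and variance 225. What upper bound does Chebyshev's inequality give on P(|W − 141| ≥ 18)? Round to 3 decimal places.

0.694

Chebyshev: P(|W − μ| ≥ t) ≤ Var(W)/t².
Bound = 225 / 324 = 0.6944.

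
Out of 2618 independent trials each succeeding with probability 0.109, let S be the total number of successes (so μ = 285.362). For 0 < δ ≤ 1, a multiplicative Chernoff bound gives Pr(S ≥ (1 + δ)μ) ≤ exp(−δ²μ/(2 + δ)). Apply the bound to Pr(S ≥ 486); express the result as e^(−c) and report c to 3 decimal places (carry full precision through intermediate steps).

Write 486 = (1 + δ)μ, so δ = 486/285.362 − 1 = 0.7030999…
Then the exponent is δ²μ/(2 + δ) = (486 − μ)² / (μ·(2 + δ)) = 52.187698.

52.188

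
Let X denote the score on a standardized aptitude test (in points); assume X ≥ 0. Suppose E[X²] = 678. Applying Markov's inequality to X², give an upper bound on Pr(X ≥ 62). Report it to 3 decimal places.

Since X ≥ 0, the event {X ≥ 62} is the same as {X² ≥ 3844}.
Markov's inequality applied to X² gives Pr(X² ≥ 3844) ≤ E[X²]/3844 = 678/3844 = 0.1764.

0.176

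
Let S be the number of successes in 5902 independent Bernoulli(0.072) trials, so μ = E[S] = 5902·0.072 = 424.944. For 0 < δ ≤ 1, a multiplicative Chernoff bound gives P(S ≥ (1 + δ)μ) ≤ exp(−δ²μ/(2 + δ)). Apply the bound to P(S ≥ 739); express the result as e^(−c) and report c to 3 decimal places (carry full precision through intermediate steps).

Write 739 = (1 + δ)μ, so δ = 739/424.944 − 1 = 0.7390527…
Then the exponent is δ²μ/(2 + δ) = (739 − μ)² / (μ·(2 + δ)) = 84.738760.

84.739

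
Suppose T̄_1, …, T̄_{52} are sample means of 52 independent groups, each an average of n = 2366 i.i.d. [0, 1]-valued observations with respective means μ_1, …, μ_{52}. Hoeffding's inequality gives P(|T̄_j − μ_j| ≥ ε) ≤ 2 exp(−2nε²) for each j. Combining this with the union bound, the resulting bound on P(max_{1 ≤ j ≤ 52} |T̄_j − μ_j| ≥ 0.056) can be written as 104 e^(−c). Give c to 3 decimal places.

Union bound over the 52 events: P(max_{1 ≤ j ≤ 52} |T̄_j − μ_j| ≥ 0.056) ≤ 52·2·exp(−2nε²) = 104 exp(−2·2366·0.056²).
So c = 2·2366·0.056² = 14.8396.

14.840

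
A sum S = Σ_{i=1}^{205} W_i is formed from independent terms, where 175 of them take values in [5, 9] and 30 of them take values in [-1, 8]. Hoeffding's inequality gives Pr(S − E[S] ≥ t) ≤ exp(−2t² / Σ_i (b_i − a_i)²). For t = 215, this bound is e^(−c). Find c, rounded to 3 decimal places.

17.677

Σ(b_i − a_i)² = 175·4² + 30·9² = 5230.
c = 2t² / 5230 = 2·215² / 5230 = 17.6769.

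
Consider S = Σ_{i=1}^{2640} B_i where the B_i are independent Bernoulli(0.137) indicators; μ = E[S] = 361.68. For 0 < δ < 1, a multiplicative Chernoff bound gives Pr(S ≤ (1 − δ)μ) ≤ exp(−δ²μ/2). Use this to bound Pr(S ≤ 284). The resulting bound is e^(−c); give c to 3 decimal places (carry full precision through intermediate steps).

8.342

Write 284 = (1 − δ)μ, so δ = 1 − 284/361.68 = 0.2147755…
Then the exponent is δ²μ/2 = (μ − 284)²/(2μ) = 8.341880.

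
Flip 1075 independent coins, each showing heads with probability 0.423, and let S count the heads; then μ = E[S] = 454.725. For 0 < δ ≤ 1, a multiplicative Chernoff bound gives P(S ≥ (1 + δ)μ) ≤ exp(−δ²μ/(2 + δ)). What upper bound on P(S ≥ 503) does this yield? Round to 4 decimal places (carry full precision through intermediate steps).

0.0877

Write 503 = (1 + δ)μ, so δ = 503/454.725 − 1 = 0.1061631…
Then the exponent is δ²μ/(2 + δ) = (503 − μ)² / (μ·(2 + δ)) = 2.433345.
Bound = exp(−2.433345) = 0.08774.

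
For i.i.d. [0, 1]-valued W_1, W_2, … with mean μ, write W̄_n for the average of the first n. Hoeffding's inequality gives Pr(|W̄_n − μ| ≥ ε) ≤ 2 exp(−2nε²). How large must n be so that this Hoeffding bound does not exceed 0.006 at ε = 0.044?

1501

Require 2·exp(−2nε²) ≤ 0.006, i.e. 2nε² ≥ ln(2/0.006) = 5.809143.
So n ≥ 5.809143 / (2·0.044²) = 1500.295.
The smallest integer n is 1501.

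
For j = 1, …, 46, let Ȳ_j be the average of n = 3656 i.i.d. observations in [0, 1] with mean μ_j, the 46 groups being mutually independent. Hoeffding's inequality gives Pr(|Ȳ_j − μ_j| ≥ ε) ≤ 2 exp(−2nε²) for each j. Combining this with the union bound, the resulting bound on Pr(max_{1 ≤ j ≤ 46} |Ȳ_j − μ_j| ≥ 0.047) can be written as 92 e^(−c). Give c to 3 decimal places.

16.152

Union bound over the 46 events: Pr(max_{1 ≤ j ≤ 46} |Ȳ_j − μ_j| ≥ 0.047) ≤ 46·2·exp(−2nε²) = 92 exp(−2·3656·0.047²).
So c = 2·3656·0.047² = 16.1522.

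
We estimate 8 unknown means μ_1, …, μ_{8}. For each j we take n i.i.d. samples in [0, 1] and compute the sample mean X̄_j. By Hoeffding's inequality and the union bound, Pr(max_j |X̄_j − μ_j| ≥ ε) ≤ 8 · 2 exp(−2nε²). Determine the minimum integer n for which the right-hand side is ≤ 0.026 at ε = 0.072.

620

Need 2·8·exp(−2nε²) ≤ 0.026, i.e. exp(−2nε²) ≤ 0.026/16.
So 2nε² ≥ ln(16/0.026) = 6.422247.
Hence n ≥ 6.422247/(2·0.072²) = 619.430.
The smallest integer n is 620.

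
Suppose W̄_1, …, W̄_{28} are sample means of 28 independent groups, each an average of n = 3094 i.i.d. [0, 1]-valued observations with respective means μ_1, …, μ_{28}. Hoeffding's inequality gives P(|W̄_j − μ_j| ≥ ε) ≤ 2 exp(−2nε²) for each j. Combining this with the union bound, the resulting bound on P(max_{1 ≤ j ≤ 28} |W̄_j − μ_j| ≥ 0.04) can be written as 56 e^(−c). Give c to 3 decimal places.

Union bound over the 28 events: P(max_{1 ≤ j ≤ 28} |W̄_j − μ_j| ≥ 0.04) ≤ 28·2·exp(−2nε²) = 56 exp(−2·3094·0.04²).
So c = 2·3094·0.04² = 9.9008.

9.901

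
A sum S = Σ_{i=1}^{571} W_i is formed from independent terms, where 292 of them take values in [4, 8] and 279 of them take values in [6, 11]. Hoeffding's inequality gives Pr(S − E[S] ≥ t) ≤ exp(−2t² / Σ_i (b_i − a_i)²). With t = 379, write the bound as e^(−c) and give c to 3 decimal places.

24.666

Σ(b_i − a_i)² = 292·4² + 279·5² = 11647.
c = 2t² / 11647 = 2·379² / 11647 = 24.6658.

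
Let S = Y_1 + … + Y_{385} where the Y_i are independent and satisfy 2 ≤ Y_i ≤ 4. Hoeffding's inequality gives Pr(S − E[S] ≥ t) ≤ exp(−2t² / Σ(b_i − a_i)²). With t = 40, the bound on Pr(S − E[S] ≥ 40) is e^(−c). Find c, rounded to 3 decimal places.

2.078

Σ(b_i − a_i)² = 385·(2)² = 1540.
c = 2t²/1540 = 2·40²/1540 = 2.0779.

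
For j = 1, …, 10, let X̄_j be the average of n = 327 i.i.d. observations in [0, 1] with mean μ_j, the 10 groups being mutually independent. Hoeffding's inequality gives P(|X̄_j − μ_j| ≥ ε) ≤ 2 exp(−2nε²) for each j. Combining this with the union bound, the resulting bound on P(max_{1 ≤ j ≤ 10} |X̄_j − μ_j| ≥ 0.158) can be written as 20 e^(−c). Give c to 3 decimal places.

16.326

Union bound over the 10 events: P(max_{1 ≤ j ≤ 10} |X̄_j − μ_j| ≥ 0.158) ≤ 10·2·exp(−2nε²) = 20 exp(−2·327·0.158²).
So c = 2·327·0.158² = 16.3265.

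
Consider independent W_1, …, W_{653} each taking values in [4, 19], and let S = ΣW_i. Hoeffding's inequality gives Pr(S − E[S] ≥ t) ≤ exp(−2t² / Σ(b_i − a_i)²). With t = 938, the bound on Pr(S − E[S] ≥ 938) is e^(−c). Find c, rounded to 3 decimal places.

11.977

Σ(b_i − a_i)² = 653·(15)² = 146925.
c = 2t²/146925 = 2·938²/146925 = 11.9768.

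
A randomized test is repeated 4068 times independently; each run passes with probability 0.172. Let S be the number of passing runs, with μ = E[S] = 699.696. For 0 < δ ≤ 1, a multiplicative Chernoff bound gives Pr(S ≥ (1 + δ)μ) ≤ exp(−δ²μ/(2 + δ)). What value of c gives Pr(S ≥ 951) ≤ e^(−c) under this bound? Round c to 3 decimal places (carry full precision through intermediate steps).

38.259

Write 951 = (1 + δ)μ, so δ = 951/699.696 − 1 = 0.3591617…
Then the exponent is δ²μ/(2 + δ) = (951 − μ)² / (μ·(2 + δ)) = 38.258832.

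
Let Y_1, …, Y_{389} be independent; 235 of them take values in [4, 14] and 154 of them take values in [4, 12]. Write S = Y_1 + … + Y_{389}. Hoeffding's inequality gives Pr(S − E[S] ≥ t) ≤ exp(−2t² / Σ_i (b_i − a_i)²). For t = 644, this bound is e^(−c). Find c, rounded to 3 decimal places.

24.867

Σ(b_i − a_i)² = 235·10² + 154·8² = 33356.
c = 2t² / 33356 = 2·644² / 33356 = 24.8673.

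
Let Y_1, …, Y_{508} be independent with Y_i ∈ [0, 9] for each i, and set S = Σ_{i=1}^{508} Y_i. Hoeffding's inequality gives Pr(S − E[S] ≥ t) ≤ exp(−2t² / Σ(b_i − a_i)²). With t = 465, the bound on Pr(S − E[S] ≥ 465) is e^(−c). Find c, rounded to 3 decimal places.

Σ(b_i − a_i)² = 508·(9)² = 41148.
c = 2t²/41148 = 2·465²/41148 = 10.5096.

10.510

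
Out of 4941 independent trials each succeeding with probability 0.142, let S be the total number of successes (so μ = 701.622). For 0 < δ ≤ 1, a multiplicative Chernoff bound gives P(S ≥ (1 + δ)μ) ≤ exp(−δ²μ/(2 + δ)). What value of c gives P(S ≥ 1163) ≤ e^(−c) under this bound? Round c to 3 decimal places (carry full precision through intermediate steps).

Write 1163 = (1 + δ)μ, so δ = 1163/701.622 − 1 = 0.6575877…
Then the exponent is δ²μ/(2 + δ) = (1163 − μ)² / (μ·(2 + δ)) = 114.162366.

114.162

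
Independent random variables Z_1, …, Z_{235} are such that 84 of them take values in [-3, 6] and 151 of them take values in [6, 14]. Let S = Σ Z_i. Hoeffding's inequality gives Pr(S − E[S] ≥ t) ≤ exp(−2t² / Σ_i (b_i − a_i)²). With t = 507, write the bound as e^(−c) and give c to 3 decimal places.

31.218

Σ(b_i − a_i)² = 84·9² + 151·8² = 16468.
c = 2t² / 16468 = 2·507² / 16468 = 31.2180.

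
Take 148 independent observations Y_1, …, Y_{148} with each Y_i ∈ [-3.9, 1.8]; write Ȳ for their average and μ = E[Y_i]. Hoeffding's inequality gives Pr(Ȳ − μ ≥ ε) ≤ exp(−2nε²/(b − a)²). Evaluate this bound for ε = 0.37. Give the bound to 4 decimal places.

0.2873

Exponent: 2nε²/(b − a)² = 2·148·0.37² / 5.7² = 1.24723.
Bound = exp(−1.24723) = 0.28730.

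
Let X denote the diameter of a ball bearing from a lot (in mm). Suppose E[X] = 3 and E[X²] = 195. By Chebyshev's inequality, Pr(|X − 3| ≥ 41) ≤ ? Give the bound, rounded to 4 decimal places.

Var(X) = E[X²] − (E[X])² = 195 − 9 = 186.
Chebyshev's inequality: Pr(|X − μ| ≥ t) ≤ Var(X)/t² = 186/1681 = 0.1106.

0.1106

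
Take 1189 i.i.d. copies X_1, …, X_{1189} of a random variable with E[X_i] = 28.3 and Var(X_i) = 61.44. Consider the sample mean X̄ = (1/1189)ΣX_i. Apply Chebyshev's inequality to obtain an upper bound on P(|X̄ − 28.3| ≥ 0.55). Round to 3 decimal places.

0.171

Var(X̄) = Var(X_i)/n = 61.44/1189 = 0.051674.
Chebyshev: P(|X̄ − 28.3| ≥ 0.55) ≤ Var(X̄)/(0.55)² = 61.44/(1189·0.55²) = 0.1708.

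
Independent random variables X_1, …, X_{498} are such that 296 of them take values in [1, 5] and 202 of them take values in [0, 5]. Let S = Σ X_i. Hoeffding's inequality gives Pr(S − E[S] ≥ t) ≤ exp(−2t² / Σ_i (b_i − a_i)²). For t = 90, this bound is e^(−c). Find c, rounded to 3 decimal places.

1.655

Σ(b_i − a_i)² = 296·4² + 202·5² = 9786.
c = 2t² / 9786 = 2·90² / 9786 = 1.6554.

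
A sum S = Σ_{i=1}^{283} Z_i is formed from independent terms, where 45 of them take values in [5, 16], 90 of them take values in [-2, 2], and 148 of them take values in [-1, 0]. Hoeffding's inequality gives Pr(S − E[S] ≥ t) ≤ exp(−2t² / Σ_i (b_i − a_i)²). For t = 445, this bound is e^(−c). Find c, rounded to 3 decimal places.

Σ(b_i − a_i)² = 45·11² + 90·4² + 148·1² = 7033.
c = 2t² / 7033 = 2·445² / 7033 = 56.3131.

56.313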